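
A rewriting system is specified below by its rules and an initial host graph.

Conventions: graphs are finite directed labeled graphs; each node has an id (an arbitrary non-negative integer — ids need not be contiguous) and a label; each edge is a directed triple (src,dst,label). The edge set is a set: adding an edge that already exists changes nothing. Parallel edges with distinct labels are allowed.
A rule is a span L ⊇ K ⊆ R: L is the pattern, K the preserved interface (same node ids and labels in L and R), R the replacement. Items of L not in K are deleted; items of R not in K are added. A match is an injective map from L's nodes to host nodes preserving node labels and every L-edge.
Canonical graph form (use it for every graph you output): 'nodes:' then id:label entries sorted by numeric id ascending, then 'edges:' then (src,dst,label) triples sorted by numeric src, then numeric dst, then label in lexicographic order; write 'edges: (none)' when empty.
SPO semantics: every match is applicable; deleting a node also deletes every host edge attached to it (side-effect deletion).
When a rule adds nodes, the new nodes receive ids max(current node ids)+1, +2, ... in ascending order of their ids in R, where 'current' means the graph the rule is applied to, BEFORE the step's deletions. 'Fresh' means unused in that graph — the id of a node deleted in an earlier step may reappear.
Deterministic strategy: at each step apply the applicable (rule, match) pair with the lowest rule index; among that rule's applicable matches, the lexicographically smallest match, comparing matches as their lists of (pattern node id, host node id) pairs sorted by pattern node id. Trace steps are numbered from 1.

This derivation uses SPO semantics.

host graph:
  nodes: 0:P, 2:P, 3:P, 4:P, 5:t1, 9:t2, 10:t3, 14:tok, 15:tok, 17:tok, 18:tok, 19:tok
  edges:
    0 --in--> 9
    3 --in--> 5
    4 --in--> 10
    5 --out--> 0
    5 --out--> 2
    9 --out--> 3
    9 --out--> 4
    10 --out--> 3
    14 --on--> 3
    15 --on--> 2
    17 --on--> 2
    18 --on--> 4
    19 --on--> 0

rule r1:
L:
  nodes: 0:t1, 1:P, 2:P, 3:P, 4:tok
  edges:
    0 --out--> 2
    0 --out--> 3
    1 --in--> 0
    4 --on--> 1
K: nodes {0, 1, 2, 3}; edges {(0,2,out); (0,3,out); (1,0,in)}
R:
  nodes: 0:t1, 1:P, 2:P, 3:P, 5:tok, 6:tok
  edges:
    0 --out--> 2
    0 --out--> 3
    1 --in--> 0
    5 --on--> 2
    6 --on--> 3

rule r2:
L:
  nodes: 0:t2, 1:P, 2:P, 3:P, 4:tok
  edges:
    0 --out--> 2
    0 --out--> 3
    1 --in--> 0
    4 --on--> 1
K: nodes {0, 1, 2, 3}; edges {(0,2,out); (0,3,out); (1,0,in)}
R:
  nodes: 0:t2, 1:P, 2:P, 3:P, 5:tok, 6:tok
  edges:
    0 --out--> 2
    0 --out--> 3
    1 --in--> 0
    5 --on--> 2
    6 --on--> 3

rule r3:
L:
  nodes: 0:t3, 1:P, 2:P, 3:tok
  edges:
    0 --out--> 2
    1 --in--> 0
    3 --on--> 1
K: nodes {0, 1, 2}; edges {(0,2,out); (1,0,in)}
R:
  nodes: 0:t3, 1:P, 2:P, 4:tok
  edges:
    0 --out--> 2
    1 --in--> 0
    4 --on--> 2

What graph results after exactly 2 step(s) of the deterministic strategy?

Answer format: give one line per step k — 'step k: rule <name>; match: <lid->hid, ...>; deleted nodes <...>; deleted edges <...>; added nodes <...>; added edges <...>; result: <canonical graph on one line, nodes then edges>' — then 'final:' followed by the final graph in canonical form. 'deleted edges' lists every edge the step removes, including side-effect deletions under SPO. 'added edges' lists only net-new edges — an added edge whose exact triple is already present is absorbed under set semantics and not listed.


step 1: rule r1; match: 0->5, 1->3, 2->0, 3->2, 4->14; deleted nodes 14; deleted edges (14,3,on); added nodes 20, 21; added edges (20,0,on); (21,2,on); result: nodes: 0:P, 2:P, 3:P, 4:P, 5:t1, 9:t2, 10:t3, 15:tok, 17:tok, 18:tok, 19:tok, 20:tok, 21:tok edges: (0,9,in); (3,5,in); (4,10,in); (5,0,out); (5,2,out); (9,3,out); (9,4,out); (10,3,out); (15,2,on); (17,2,on); (18,4,on); (19,0,on); (20,0,on); (21,2,on)
step 2: rule r2; match: 0->9, 1->0, 2->3, 3->4, 4->19; deleted nodes 19; deleted edges (19,0,on); added nodes 22, 23; added edges (22,3,on); (23,4,on); result: nodes: 0:P, 2:P, 3:P, 4:P, 5:t1, 9:t2, 10:t3, 15:tok, 17:tok, 18:tok, 20:tok, 21:tok, 22:tok, 23:tok edges: (0,9,in); (3,5,in); (4,10,in); (5,0,out); (5,2,out); (9,3,out); (9,4,out); (10,3,out); (15,2,on); (17,2,on); (18,4,on); (20,0,on); (21,2,on); (22,3,on); (23,4,on)
final:
nodes: 0:P, 2:P, 3:P, 4:P, 5:t1, 9:t2, 10:t3, 15:tok, 17:tok, 18:tok, 20:tok, 21:tok, 22:tok, 23:tok
edges: (0,9,in); (3,5,in); (4,10,in); (5,0,out); (5,2,out); (9,3,out); (9,4,out); (10,3,out); (15,2,on); (17,2,on); (18,4,on); (20,0,on); (21,2,on); (22,3,on); (23,4,on)


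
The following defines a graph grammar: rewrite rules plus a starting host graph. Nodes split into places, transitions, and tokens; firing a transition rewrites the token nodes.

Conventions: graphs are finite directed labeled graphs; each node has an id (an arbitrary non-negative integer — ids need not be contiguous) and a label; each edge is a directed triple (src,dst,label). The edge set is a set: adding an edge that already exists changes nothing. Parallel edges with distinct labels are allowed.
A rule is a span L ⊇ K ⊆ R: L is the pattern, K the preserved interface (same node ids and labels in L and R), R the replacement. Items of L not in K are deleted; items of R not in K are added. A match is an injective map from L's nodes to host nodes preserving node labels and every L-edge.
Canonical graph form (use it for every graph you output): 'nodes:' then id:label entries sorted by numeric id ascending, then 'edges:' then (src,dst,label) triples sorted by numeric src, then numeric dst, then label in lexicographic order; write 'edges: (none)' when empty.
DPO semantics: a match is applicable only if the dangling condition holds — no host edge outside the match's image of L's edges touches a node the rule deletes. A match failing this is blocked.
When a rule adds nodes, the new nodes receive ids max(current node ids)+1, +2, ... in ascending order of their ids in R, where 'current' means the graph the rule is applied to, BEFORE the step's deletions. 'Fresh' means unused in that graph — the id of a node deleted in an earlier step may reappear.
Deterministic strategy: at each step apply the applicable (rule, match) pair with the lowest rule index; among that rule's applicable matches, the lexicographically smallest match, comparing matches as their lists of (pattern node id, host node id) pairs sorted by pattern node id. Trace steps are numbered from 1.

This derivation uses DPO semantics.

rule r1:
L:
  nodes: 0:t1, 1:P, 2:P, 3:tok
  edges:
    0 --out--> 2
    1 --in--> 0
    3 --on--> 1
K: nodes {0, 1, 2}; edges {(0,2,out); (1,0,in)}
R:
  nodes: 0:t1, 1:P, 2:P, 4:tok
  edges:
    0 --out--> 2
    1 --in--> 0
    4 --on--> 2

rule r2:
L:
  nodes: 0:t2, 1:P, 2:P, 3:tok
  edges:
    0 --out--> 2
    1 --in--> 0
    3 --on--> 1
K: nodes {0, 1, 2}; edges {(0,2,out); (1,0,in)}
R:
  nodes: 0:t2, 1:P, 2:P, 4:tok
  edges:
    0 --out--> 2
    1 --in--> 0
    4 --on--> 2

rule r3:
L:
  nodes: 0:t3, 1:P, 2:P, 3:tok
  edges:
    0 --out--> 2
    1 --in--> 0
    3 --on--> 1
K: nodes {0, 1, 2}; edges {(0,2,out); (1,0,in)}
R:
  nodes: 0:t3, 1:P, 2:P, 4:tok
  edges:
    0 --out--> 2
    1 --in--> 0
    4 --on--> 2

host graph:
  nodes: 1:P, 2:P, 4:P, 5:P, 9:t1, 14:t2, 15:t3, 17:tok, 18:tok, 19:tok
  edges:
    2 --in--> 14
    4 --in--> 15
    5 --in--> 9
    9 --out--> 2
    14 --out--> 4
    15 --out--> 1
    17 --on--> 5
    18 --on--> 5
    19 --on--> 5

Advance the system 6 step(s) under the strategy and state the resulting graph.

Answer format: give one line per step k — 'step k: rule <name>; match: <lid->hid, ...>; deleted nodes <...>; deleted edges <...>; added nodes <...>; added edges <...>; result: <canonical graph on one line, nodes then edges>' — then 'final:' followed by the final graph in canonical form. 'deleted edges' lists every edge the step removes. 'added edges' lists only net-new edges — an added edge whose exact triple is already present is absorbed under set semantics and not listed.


step 1: rule r1; match: 0->9, 1->5, 2->2, 3->17; deleted nodes 17; deleted edges (17,5,on); added nodes 20; added edges (20,2,on); result: nodes: 1:P, 2:P, 4:P, 5:P, 9:t1, 14:t2, 15:t3, 18:tok, 19:tok, 20:tok edges: (2,14,in); (4,15,in); (5,9,in); (9,2,out); (14,4,out); (15,1,out); (18,5,on); (19,5,on); (20,2,on)
step 2: rule r1; match: 0->9, 1->5, 2->2, 3->18; deleted nodes 18; deleted edges (18,5,on); added nodes 21; added edges (21,2,on); result: nodes: 1:P, 2:P, 4:P, 5:P, 9:t1, 14:t2, 15:t3, 19:tok, 20:tok, 21:tok edges: (2,14,in); (4,15,in); (5,9,in); (9,2,out); (14,4,out); (15,1,out); (19,5,on); (20,2,on); (21,2,on)
step 3: rule r1; match: 0->9, 1->5, 2->2, 3->19; deleted nodes 19; deleted edges (19,5,on); added nodes 22; added edges (22,2,on); result: nodes: 1:P, 2:P, 4:P, 5:P, 9:t1, 14:t2, 15:t3, 20:tok, 21:tok, 22:tok edges: (2,14,in); (4,15,in); (5,9,in); (9,2,out); (14,4,out); (15,1,out); (20,2,on); (21,2,on); (22,2,on)
step 4: rule r2; match: 0->14, 1->2, 2->4, 3->20; deleted nodes 20; deleted edges (20,2,on); added nodes 23; added edges (23,4,on); result: nodes: 1:P, 2:P, 4:P, 5:P, 9:t1, 14:t2, 15:t3, 21:tok, 22:tok, 23:tok edges: (2,14,in); (4,15,in); (5,9,in); (9,2,out); (14,4,out); (15,1,out); (21,2,on); (22,2,on); (23,4,on)
step 5: rule r2; match: 0->14, 1->2, 2->4, 3->21; deleted nodes 21; deleted edges (21,2,on); added nodes 24; added edges (24,4,on); result: nodes: 1:P, 2:P, 4:P, 5:P, 9:t1, 14:t2, 15:t3, 22:tok, 23:tok, 24:tok edges: (2,14,in); (4,15,in); (5,9,in); (9,2,out); (14,4,out); (15,1,out); (22,2,on); (23,4,on); (24,4,on)
step 6: rule r2; match: 0->14, 1->2, 2->4, 3->22; deleted nodes 22; deleted edges (22,2,on); added nodes 25; added edges (25,4,on); result: nodes: 1:P, 2:P, 4:P, 5:P, 9:t1, 14:t2, 15:t3, 23:tok, 24:tok, 25:tok edges: (2,14,in); (4,15,in); (5,9,in); (9,2,out); (14,4,out); (15,1,out); (23,4,on); (24,4,on); (25,4,on)
final:
nodes: 1:P, 2:P, 4:P, 5:P, 9:t1, 14:t2, 15:t3, 23:tok, 24:tok, 25:tok
edges: (2,14,in); (4,15,in); (5,9,in); (9,2,out); (14,4,out); (15,1,out); (23,4,on); (24,4,on); (25,4,on)


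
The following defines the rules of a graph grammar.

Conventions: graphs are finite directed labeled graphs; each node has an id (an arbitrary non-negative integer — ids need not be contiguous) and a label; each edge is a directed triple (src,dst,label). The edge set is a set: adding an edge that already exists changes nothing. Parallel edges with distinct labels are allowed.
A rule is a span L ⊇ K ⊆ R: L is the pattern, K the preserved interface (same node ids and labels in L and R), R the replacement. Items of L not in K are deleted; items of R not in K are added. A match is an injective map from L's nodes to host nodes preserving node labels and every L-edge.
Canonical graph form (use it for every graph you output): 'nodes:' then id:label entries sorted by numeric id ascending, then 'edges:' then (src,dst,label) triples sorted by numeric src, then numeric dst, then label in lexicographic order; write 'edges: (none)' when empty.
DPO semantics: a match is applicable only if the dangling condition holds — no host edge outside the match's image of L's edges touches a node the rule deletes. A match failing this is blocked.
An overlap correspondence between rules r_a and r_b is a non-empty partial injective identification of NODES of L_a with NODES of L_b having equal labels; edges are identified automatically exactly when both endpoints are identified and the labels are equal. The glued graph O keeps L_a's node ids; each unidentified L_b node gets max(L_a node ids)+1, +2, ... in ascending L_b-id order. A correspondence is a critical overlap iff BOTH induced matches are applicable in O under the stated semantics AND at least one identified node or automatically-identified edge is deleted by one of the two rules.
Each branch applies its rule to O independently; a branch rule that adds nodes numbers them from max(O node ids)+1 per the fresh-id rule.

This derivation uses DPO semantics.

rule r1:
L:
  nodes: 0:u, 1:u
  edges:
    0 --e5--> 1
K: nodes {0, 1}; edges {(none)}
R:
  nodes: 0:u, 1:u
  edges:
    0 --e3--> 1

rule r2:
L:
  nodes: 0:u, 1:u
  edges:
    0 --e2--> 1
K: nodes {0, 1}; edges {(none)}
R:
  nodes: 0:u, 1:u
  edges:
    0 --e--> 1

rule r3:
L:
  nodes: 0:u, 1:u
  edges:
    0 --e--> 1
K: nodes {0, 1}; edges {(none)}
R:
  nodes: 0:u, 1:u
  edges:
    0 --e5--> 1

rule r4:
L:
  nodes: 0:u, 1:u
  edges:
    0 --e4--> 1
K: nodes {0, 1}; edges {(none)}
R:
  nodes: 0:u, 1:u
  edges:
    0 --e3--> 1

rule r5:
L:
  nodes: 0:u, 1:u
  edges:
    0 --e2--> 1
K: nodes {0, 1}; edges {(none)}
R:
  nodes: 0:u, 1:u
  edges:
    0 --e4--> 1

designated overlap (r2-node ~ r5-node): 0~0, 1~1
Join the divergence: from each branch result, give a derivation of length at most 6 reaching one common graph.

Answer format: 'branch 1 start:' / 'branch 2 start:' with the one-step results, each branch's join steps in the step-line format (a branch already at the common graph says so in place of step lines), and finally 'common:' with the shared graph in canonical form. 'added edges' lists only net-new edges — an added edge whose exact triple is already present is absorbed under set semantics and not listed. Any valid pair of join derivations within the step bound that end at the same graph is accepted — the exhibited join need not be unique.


branch 1 start:
nodes: 0:u, 1:u
edges: (0,1,e)
branch 2 start:
nodes: 0:u, 1:u
edges: (0,1,e4)
branch 1 step 1: rule r3; match: 0->0, 1->1; deleted nodes (none); deleted edges (0,1,e); added nodes (none); added edges (0,1,e5); result: nodes: 0:u, 1:u edges: (0,1,e5)
branch 1 step 2: rule r1; match: 0->0, 1->1; deleted nodes (none); deleted edges (0,1,e5); added nodes (none); added edges (0,1,e3); result: nodes: 0:u, 1:u edges: (0,1,e3)
branch 2 step 1: rule r4; match: 0->0, 1->1; deleted nodes (none); deleted edges (0,1,e4); added nodes (none); added edges (0,1,e3); result: nodes: 0:u, 1:u edges: (0,1,e3)
common:
nodes: 0:u, 1:u
edges: (0,1,e3)


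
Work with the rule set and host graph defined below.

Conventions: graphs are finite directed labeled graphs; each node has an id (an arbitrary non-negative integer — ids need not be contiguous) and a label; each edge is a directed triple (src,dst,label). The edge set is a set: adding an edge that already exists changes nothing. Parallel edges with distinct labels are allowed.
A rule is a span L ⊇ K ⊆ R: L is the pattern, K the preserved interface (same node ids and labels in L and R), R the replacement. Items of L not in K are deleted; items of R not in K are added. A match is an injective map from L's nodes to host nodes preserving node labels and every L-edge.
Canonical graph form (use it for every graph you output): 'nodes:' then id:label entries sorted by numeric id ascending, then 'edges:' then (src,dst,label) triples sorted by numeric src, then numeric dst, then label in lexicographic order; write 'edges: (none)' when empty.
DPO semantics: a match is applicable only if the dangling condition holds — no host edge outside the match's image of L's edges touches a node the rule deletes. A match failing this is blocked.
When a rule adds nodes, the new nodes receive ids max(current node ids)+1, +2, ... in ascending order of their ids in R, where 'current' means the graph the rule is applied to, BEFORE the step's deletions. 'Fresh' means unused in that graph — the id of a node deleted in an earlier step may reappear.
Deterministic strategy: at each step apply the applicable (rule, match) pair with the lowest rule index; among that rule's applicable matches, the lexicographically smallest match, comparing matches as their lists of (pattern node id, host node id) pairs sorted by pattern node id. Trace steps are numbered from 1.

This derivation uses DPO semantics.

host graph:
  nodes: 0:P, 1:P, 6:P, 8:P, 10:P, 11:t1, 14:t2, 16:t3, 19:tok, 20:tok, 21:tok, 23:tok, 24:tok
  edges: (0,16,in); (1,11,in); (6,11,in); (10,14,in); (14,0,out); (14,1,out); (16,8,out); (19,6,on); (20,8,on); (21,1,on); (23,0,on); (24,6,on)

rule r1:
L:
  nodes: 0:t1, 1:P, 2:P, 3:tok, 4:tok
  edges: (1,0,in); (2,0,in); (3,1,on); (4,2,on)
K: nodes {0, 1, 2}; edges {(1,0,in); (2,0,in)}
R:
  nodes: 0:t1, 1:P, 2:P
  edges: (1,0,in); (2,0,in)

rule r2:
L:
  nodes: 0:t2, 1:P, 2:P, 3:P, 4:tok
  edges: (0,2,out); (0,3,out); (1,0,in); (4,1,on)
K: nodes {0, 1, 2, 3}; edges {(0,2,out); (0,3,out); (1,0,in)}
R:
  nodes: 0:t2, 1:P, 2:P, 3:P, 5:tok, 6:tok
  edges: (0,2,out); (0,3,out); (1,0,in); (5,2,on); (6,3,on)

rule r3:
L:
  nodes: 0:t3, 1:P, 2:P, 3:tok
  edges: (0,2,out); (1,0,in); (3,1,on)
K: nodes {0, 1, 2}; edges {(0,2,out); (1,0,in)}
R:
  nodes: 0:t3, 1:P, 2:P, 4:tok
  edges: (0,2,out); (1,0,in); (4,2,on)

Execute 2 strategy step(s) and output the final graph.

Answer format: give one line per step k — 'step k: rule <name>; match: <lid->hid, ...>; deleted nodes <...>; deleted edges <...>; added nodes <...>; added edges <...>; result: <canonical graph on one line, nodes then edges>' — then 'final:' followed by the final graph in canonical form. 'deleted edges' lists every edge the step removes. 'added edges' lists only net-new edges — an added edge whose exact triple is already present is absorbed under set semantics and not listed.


step 1: rule r1; match: 0->11, 1->1, 2->6, 3->21, 4->19; deleted nodes 19, 21; deleted edges (19,6,on); (21,1,on); added nodes (none); added edges (none); result: nodes: 0:P, 1:P, 6:P, 8:P, 10:P, 11:t1, 14:t2, 16:t3, 20:tok, 23:tok, 24:tok edges: (0,16,in); (1,11,in); (6,11,in); (10,14,in); (14,0,out); (14,1,out); (16,8,out); (20,8,on); (23,0,on); (24,6,on)
step 2: rule r3; match: 0->16, 1->0, 2->8, 3->23; deleted nodes 23; deleted edges (23,0,on); added nodes 25; added edges (25,8,on); result: nodes: 0:P, 1:P, 6:P, 8:P, 10:P, 11:t1, 14:t2, 16:t3, 20:tok, 24:tok, 25:tok edges: (0,16,in); (1,11,in); (6,11,in); (10,14,in); (14,0,out); (14,1,out); (16,8,out); (20,8,on); (24,6,on); (25,8,on)
final:
nodes: 0:P, 1:P, 6:P, 8:P, 10:P, 11:t1, 14:t2, 16:t3, 20:tok, 24:tok, 25:tok
edges: (0,16,in); (1,11,in); (6,11,in); (10,14,in); (14,0,out); (14,1,out); (16,8,out); (20,8,on); (24,6,on); (25,8,on)


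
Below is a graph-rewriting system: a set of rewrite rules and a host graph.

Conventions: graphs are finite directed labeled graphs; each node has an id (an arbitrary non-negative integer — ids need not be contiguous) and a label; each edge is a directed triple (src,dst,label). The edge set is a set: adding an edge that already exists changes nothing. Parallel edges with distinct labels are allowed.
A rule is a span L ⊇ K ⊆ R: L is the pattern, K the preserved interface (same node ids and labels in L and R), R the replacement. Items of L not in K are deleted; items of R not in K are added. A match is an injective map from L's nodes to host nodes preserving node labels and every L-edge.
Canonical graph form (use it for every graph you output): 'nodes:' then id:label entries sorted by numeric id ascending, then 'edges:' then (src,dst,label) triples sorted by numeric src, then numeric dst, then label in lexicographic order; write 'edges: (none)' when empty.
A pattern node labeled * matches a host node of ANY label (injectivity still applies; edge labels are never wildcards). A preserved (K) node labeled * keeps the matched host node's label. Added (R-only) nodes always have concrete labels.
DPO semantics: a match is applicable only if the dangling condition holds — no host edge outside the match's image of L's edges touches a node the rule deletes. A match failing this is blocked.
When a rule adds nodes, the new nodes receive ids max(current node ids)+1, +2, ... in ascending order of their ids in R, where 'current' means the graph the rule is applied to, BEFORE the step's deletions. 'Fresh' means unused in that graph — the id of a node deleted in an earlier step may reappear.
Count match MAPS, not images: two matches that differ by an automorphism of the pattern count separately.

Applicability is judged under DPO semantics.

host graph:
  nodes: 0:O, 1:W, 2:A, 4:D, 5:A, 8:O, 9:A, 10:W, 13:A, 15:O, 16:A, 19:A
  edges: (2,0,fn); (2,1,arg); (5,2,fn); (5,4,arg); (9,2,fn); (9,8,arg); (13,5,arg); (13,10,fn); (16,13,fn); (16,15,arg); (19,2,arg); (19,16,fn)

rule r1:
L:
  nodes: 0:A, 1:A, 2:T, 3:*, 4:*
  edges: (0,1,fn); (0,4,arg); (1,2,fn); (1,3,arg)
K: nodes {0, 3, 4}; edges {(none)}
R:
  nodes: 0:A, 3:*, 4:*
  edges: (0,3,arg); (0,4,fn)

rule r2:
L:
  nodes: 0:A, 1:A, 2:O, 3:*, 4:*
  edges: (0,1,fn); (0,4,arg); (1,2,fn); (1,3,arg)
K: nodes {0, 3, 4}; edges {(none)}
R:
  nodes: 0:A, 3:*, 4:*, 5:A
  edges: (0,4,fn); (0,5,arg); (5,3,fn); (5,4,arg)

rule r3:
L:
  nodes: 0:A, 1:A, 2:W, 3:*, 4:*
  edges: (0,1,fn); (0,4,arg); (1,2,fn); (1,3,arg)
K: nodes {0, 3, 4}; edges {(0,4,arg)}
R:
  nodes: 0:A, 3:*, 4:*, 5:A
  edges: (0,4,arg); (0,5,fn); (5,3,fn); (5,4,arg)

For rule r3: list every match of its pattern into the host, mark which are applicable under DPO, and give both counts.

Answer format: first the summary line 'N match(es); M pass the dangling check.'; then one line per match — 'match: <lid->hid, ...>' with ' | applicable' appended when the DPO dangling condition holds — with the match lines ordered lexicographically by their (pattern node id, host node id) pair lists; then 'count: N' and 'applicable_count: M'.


1 match(es); 1 pass the dangling check.
match: 0->16, 1->13, 2->10, 3->5, 4->15 | applicable
count: 1
applicable_count: 1


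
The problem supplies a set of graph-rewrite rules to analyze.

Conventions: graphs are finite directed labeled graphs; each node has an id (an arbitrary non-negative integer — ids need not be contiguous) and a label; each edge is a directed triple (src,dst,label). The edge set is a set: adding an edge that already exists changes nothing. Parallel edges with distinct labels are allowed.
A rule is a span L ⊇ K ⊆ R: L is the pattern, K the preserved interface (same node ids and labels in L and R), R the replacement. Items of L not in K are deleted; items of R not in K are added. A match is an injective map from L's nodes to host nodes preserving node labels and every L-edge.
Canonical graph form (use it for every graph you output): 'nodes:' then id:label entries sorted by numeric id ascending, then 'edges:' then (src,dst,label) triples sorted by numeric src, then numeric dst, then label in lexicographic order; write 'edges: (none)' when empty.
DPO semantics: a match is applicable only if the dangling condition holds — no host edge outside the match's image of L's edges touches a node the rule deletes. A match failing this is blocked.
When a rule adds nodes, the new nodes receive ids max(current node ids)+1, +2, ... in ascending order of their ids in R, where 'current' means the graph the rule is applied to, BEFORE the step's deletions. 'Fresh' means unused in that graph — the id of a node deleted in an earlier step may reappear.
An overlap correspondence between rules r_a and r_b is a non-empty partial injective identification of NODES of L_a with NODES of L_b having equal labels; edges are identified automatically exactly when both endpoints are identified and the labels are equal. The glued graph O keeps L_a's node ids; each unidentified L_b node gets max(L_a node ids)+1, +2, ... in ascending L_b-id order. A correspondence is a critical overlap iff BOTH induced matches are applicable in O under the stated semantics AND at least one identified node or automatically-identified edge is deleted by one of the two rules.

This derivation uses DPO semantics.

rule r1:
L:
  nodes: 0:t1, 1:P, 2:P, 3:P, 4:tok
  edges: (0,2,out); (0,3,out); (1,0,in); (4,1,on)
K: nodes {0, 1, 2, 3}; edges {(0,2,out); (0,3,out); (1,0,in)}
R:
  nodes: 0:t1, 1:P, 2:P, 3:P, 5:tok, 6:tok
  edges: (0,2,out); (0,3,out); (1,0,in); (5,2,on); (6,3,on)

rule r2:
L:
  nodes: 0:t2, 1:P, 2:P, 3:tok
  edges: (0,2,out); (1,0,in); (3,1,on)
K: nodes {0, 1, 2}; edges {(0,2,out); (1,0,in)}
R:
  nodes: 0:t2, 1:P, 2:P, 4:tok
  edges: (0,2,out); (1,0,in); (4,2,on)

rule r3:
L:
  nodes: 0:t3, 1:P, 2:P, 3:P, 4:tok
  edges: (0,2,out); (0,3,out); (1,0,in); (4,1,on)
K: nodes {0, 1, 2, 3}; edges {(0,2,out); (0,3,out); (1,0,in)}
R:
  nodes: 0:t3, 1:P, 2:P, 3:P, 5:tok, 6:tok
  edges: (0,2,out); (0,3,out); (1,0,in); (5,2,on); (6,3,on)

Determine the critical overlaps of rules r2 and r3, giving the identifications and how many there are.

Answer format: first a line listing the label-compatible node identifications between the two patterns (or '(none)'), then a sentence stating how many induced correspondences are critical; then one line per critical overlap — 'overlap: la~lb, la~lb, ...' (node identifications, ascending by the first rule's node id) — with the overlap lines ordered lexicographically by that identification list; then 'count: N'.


label-compatible node identifications between L(r2) and L(r3): 1~1, 1~2, 1~3, 2~1, 2~2, 2~3, 3~4
3 of the induced correspondences are critical overlaps of r2 and r3.
overlap: 1~1, 2~2, 3~4
overlap: 1~1, 2~3, 3~4
overlap: 1~1, 3~4
count: 3


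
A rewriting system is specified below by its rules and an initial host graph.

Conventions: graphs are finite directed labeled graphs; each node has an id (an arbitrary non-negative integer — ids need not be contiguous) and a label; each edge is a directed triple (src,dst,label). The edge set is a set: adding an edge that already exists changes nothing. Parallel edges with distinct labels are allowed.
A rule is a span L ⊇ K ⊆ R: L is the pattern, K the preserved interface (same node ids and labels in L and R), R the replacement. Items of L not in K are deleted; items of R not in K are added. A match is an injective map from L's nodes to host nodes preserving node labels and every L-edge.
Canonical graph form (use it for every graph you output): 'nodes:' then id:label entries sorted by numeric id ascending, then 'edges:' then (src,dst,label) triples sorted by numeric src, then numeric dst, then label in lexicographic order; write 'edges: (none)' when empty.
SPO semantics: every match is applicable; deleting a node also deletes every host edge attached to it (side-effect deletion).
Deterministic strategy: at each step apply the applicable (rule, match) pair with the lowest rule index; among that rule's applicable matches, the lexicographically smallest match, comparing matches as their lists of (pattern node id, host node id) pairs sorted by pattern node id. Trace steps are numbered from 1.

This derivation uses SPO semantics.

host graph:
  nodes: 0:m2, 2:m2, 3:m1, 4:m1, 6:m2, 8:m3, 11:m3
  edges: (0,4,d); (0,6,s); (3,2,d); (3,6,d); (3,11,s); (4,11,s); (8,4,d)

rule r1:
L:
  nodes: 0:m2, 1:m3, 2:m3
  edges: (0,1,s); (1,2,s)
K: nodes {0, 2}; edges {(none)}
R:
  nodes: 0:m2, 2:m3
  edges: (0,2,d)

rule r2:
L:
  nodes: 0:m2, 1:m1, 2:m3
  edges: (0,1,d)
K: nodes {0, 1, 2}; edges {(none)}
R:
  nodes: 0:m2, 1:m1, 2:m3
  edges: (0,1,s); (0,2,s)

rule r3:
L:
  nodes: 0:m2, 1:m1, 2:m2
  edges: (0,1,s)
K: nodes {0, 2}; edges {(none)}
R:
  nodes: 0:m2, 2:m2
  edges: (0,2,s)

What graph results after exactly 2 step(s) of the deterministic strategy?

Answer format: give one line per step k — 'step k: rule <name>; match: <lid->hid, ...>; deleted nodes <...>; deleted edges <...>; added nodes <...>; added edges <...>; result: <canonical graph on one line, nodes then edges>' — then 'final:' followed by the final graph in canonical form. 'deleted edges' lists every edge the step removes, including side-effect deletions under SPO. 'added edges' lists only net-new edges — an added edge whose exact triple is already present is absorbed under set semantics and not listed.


step 1: rule r2; match: 0->0, 1->4, 2->8; deleted nodes (none); deleted edges (0,4,d); added nodes (none); added edges (0,4,s); (0,8,s); result: nodes: 0:m2, 2:m2, 3:m1, 4:m1, 6:m2, 8:m3, 11:m3 edges: (0,4,s); (0,6,s); (0,8,s); (3,2,d); (3,6,d); (3,11,s); (4,11,s); (8,4,d)
step 2: rule r3; match: 0->0, 1->4, 2->2; deleted nodes 4; deleted edges (0,4,s); (4,11,s); (8,4,d); added nodes (none); added edges (0,2,s); result: nodes: 0:m2, 2:m2, 3:m1, 6:m2, 8:m3, 11:m3 edges: (0,2,s); (0,6,s); (0,8,s); (3,2,d); (3,6,d); (3,11,s)
final:
nodes: 0:m2, 2:m2, 3:m1, 6:m2, 8:m3, 11:m3
edges: (0,2,s); (0,6,s); (0,8,s); (3,2,d); (3,6,d); (3,11,s)


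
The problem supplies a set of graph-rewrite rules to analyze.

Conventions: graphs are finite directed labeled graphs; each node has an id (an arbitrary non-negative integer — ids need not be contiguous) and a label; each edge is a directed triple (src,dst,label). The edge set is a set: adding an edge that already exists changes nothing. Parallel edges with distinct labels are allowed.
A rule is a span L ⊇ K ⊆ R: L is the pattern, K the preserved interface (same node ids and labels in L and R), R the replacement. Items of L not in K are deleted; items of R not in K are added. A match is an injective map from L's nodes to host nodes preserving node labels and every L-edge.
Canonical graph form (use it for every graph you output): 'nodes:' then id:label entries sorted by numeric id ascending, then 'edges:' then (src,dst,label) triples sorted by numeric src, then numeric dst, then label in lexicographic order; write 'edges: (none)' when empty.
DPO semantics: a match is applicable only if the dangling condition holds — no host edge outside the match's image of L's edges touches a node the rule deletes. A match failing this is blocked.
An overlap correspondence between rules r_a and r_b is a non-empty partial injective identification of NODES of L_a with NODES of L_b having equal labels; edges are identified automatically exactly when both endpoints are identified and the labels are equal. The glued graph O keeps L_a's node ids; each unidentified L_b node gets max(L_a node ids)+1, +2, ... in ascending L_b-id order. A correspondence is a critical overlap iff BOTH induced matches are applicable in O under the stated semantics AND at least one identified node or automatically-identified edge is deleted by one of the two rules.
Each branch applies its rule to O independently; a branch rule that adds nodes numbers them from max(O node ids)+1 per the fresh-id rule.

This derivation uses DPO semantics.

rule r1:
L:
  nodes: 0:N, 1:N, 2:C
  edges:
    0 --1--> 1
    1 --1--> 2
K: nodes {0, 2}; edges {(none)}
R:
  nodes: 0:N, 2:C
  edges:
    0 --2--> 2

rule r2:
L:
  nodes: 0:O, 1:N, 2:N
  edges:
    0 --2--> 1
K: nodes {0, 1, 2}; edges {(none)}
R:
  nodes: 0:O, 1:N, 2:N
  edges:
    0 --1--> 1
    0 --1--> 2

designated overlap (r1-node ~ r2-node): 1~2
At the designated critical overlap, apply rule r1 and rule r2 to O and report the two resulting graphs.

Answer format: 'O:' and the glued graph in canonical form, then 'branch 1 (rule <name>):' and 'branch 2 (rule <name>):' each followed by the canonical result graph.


O:
nodes: 0:N, 1:N, 2:C, 3:O, 4:N
edges: (0,1,1); (1,2,1); (3,4,2)
branch 1 (rule r1):
nodes: 0:N, 2:C, 3:O, 4:N
edges: (0,2,2); (3,4,2)
branch 2 (rule r2):
nodes: 0:N, 1:N, 2:C, 3:O, 4:N
edges: (0,1,1); (1,2,1); (3,1,1); (3,4,1)


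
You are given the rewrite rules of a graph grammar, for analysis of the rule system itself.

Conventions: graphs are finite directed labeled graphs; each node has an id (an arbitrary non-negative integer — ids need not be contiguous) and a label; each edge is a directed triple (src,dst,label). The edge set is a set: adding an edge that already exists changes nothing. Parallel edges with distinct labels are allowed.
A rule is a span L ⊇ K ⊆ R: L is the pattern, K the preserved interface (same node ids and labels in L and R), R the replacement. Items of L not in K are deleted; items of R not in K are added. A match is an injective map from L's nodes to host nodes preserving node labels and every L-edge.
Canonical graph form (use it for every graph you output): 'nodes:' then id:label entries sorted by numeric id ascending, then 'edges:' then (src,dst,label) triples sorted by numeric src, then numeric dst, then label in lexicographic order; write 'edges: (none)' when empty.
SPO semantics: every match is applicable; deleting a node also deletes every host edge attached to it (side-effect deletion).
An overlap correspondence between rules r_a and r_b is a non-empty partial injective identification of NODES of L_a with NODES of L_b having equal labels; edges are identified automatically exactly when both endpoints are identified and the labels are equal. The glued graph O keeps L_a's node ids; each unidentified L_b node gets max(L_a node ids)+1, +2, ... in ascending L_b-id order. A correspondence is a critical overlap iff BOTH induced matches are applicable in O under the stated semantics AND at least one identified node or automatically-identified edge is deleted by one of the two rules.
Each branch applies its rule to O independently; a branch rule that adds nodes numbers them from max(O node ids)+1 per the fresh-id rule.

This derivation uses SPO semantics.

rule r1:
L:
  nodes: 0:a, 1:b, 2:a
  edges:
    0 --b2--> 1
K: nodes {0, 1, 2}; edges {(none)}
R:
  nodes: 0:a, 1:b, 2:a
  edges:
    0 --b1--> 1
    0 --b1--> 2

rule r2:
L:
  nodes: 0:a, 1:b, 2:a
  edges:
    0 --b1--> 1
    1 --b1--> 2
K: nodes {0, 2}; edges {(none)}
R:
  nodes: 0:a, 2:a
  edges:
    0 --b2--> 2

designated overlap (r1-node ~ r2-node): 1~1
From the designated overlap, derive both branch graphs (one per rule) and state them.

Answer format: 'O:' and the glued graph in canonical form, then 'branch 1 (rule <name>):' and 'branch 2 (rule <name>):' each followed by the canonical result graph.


O:
nodes: 0:a, 1:b, 2:a, 3:a, 4:a
edges: (0,1,b2); (1,4,b1); (3,1,b1)
branch 1 (rule r1):
nodes: 0:a, 1:b, 2:a, 3:a, 4:a
edges: (0,1,b1); (0,2,b1); (1,4,b1); (3,1,b1)
branch 2 (rule r2):
nodes: 0:a, 2:a, 3:a, 4:a
edges: (3,4,b2)


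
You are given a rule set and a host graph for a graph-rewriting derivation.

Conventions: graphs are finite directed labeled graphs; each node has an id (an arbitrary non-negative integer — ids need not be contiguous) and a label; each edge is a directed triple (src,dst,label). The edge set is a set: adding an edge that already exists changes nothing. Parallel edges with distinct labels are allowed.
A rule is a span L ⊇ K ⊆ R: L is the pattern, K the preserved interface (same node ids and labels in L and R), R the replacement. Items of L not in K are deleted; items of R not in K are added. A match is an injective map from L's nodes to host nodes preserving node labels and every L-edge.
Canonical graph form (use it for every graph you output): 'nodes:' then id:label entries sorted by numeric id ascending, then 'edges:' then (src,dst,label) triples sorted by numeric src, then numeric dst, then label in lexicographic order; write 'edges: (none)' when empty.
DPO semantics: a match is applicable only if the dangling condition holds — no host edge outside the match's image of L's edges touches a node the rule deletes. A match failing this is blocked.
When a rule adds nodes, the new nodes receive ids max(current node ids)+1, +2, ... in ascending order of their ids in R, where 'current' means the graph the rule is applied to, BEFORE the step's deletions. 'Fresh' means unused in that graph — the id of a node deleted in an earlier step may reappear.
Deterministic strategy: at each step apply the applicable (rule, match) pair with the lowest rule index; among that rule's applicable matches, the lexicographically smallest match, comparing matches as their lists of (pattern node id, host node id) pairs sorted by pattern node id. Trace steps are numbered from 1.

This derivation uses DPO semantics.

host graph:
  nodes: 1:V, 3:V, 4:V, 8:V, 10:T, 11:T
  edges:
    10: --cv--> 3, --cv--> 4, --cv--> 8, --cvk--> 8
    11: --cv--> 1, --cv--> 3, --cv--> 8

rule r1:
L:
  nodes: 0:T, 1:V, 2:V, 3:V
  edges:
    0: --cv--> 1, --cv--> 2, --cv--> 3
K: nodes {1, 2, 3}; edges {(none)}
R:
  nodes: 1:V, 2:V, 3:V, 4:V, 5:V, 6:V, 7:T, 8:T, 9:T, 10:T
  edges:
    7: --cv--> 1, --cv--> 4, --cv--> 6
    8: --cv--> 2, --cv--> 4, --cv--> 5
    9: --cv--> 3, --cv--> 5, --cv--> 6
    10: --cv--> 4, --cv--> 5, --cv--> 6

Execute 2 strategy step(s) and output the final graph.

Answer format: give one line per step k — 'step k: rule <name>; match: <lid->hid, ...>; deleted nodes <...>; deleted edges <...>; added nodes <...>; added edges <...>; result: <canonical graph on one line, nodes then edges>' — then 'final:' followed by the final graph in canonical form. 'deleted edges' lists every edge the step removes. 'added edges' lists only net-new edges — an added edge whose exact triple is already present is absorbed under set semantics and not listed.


step 1: rule r1; match: 0->11, 1->1, 2->3, 3->8; deleted nodes 11; deleted edges (11,1,cv); (11,3,cv); (11,8,cv); added nodes 12, 13, 14, 15, 16, 17, 18; added edges (15,1,cv); (15,12,cv); (15,14,cv); (16,3,cv); (16,12,cv); (16,13,cv); (17,8,cv); (17,13,cv); (17,14,cv); (18,12,cv); (18,13,cv); (18,14,cv); result: nodes: 1:V, 3:V, 4:V, 8:V, 10:T, 12:V, 13:V, 14:V, 15:T, 16:T, 17:T, 18:T edges: (10,3,cv); (10,4,cv); (10,8,cv); (10,8,cvk); (15,1,cv); (15,12,cv); (15,14,cv); (16,3,cv); (16,12,cv); (16,13,cv); (17,8,cv); (17,13,cv); (17,14,cv); (18,12,cv); (18,13,cv); (18,14,cv)
step 2: rule r1; match: 0->15, 1->1, 2->12, 3->14; deleted nodes 15; deleted edges (15,1,cv); (15,12,cv); (15,14,cv); added nodes 19, 20, 21, 22, 23, 24, 25; added edges (22,1,cv); (22,19,cv); (22,21,cv); (23,12,cv); (23,19,cv); (23,20,cv); (24,14,cv); (24,20,cv); (24,21,cv); (25,19,cv); (25,20,cv); (25,21,cv); result: nodes: 1:V, 3:V, 4:V, 8:V, 10:T, 12:V, 13:V, 14:V, 16:T, 17:T, 18:T, 19:V, 20:V, 21:V, 22:T, 23:T, 24:T, 25:T edges: (10,3,cv); (10,4,cv); (10,8,cv); (10,8,cvk); (16,3,cv); (16,12,cv); (16,13,cv); (17,8,cv); (17,13,cv); (17,14,cv); (18,12,cv); (18,13,cv); (18,14,cv); (22,1,cv); (22,19,cv); (22,21,cv); (23,12,cv); (23,19,cv); (23,20,cv); (24,14,cv); (24,20,cv); (24,21,cv); (25,19,cv); (25,20,cv); (25,21,cv)
final:
nodes: 1:V, 3:V, 4:V, 8:V, 10:T, 12:V, 13:V, 14:V, 16:T, 17:T, 18:T, 19:V, 20:V, 21:V, 22:T, 23:T, 24:T, 25:T
edges: (10,3,cv); (10,4,cv); (10,8,cv); (10,8,cvk); (16,3,cv); (16,12,cv); (16,13,cv); (17,8,cv); (17,13,cv); (17,14,cv); (18,12,cv); (18,13,cv); (18,14,cv); (22,1,cv); (22,19,cv); (22,21,cv); (23,12,cv); (23,19,cv); (23,20,cv); (24,14,cv); (24,20,cv); (24,21,cv); (25,19,cv); (25,20,cv); (25,21,cv)


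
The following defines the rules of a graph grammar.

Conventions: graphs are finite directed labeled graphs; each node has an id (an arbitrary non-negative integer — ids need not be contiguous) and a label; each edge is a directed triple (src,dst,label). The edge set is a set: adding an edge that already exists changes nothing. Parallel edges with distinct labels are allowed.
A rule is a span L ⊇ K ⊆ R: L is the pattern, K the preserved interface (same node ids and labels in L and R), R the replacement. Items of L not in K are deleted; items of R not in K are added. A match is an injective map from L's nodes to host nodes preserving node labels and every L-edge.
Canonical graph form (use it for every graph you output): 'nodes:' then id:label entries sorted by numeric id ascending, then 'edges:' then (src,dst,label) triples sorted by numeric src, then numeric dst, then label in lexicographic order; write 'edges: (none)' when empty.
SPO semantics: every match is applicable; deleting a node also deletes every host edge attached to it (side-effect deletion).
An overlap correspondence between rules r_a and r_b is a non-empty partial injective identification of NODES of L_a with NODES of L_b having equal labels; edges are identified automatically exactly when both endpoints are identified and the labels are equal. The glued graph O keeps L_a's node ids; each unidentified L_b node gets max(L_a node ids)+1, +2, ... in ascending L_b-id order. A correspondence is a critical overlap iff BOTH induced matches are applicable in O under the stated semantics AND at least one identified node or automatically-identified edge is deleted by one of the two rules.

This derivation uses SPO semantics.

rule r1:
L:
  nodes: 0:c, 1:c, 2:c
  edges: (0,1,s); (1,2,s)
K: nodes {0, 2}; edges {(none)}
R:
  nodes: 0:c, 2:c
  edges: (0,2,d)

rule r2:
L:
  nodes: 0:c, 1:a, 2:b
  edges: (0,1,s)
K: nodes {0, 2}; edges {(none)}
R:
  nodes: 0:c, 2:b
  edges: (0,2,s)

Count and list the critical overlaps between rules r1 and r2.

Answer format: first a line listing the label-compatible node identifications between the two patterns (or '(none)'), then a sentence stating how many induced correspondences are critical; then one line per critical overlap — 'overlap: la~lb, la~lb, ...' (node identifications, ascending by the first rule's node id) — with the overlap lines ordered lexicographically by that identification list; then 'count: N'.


label-compatible node identifications between L(r1) and L(r2): 0~0, 1~0, 2~0
1 of the induced correspondences is a critical overlap of r1 and r2.
overlap: 1~0
count: 1
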